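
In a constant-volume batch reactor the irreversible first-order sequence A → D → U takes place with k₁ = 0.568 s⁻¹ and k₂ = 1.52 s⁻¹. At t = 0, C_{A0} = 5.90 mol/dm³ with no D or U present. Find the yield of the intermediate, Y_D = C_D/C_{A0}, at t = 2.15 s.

0.153

Solving the coupled first-order balances gives C_D(t) = [k₁/(k₂−k₁)]·C_{A0}·(e^(−k₁t) − e^(−k₂t)).
e^(−k₁t) = e^(−0.568×2.15) = e^(−1.221) = 0.2949; e^(−k₂t) = e^(−3.268) = 0.03808.
C_D = 0.568×5.90/(1.52−0.568) × (0.2949−0.03808) = 3.520×0.2568 = 0.9040 mol/dm³.
Y_D = C_D/C_{A0} = 0.9040/5.90 = 0.153.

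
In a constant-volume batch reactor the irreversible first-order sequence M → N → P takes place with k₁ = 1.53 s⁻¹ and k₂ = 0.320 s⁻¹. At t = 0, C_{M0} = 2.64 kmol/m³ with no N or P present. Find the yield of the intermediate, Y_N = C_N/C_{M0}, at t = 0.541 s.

For first-order series with pure M initially, C_N(t) = k₁C_{M0}/(k₂−k₁)·(e^(−k₁t) − e^(−k₂t)).
e^(−k₁t) = e^(−1.53×0.541) = e^(−0.8277) = 0.4370; e^(−k₂t) = e^(−0.1731) = 0.8410.
C_N = 1.53×2.64/(0.320−1.53) × (0.4370−0.8410) = (-3.338)×(-0.4040) = 1.349 kmol/m³.
Y_N = C_N/C_{M0} = 1.349/2.64 = 0.511.

0.511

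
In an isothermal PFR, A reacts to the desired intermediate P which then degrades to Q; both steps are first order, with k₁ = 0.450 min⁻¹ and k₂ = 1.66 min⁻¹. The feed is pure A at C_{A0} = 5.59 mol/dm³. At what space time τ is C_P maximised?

The intermediate peaks when r₁ = r₂, i.e. k₁e^(−k₁τ) = k₂e^(−k₂τ), giving τ_opt = ln(k₂/k₁)/(k₂−k₁).
= ln(1.66/0.450)/(1.66−0.450) = ln(3.689)/1.210 = 1.305/1.210 = 1.08 min.

1.08 min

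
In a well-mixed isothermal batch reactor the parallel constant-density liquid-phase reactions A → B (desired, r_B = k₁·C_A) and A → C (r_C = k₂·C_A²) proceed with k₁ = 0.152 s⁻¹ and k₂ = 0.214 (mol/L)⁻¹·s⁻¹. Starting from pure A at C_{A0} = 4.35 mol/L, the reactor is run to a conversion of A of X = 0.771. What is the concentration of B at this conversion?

C_A = C_{A0}(1−X) = 0.9961 mol/L.
Along a PFR/batch, dC_B/dC_A = −r_B/(r_B+r_C) = −k₁/(k₁+k₂·C_A).
Integrating from C_{A0} to C_A: C_B = (0.152/0.214)·ln[(0.152+0.214·4.35)/(0.152+0.214·0.996)] = 0.7103·ln(1.083/0.3652) = 0.7721 mol/L.

0.772 mol/L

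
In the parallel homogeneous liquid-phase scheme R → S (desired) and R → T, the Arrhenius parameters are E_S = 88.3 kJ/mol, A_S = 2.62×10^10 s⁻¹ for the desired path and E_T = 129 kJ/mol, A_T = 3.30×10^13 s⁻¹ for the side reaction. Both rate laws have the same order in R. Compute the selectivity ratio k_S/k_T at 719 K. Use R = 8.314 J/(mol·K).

With equal orders, S_{S/T} = k_S/k_T = (A_S/A_T)·exp[(E_T−E_S)/(RT)].
(E_T−E_S)/(RT) = (129−88.3)×10³/(8.314×719) = 40700/5978 = 6.809.
k_S/k_T = (2.62×10^10/3.30×10^13)·exp(6.809) = 7.939×10^-4 × 905.6 = 0.719.
Since E_S < E_T, lowering the temperature improves selectivity toward S.

0.719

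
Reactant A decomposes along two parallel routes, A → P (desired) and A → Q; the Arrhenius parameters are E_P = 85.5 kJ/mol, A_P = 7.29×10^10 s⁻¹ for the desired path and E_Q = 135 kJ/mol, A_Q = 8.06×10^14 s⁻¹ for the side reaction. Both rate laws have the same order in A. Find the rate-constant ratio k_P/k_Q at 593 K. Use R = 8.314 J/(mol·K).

k_P/k_Q = (A_P/A_Q)·exp[−(E_P−E_Q)/(RT)] = (A_P/A_Q)·exp[(E_Q−E_P)/(RT)].
(E_Q−E_P)/(RT) = (135−85.5)×10³/(8.314×593) = 49500/4930 = 10.04.
k_P/k_Q = (7.29×10^10/8.06×10^14)·exp(10.04) = 9.045×10^-5 × 22929 = 2.07.
Since E_P < E_Q, lowering the temperature improves selectivity toward P.

2.07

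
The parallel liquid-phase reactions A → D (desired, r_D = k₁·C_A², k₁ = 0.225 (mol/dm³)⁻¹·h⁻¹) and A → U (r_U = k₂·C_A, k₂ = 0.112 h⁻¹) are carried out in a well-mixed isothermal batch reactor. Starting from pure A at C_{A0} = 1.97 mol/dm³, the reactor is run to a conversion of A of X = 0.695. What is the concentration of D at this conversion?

C_A = C_{A0}(1−X) = 0.6009 mol/dm³.
Along a PFR/batch, dC_U/dC_A = −r_U/(r_D+r_U) = −k₂/(k₂+k₁·C_A).
Integrating from C_{A0} to C_A: C_U = (0.112/0.225)·ln[(0.112+0.225·1.97)/(0.112+0.225·0.601)] = 0.4978·ln(0.5553/0.2472) = 0.4028 mol/dm³.
Then C_D = (C_{A0}−C_A) − C_U = 1.369 − 0.4028 = 0.9663 mol/dm³.

0.966 mol/dm³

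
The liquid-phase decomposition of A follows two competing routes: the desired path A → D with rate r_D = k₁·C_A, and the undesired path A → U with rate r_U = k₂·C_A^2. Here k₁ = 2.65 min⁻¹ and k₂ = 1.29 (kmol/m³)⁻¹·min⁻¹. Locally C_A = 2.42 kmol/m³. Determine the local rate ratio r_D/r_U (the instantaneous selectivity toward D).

S_{D/U} = r_D/r_U = (k₁·C_A)/(k₂·C_A^2) = (k₁/k₂)·C_A⁻¹.
= (2.65×2.420) / (1.29×2.420^2) = 6.413/7.555 = 0.849.
The undesired path is higher order in A, so low C_A (CSTR or dilute feed) favours D.

0.849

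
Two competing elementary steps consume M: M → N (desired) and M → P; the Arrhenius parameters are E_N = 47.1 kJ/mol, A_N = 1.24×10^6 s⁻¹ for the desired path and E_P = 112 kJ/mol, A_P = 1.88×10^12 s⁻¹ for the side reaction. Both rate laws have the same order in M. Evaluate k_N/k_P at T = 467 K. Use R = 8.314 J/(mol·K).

k_N/k_P = (A_N/A_P)·exp[−(E_N−E_P)/(RT)] = (A_N/A_P)·exp[(E_P−E_N)/(RT)].
(E_P−E_N)/(RT) = (112−47.1)×10³/(8.314×467) = 64900/3883 = 16.72.
k_N/k_P = (1.24×10^6/1.88×10^12)·exp(16.72) = 6.596×10^-7 × 1.817×10^7 = 12.0.
Since E_N < E_P, lowering the temperature improves selectivity toward N.

12.0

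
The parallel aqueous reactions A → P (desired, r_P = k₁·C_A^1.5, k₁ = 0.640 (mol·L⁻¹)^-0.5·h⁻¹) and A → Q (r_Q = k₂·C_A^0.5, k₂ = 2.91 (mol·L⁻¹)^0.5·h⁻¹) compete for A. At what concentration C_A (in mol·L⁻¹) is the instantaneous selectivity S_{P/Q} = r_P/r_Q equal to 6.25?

28.4 mol·L⁻¹

S_{P/Q} = (k₁/k₂)·C_A ⇒ C_A = S·k₂/k₁.
= 6.25×2.91/0.640 = 28.4 mol·L⁻¹.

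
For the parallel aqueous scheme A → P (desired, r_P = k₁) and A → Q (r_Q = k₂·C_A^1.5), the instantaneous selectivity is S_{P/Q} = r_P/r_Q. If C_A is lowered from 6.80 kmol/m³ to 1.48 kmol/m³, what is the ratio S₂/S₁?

S_{P/Q} = (k₁/k₂)·C_A^-1.5, so S₂/S₁ = (C_{A,2}/C_{A,1})^-1.5.
= (1.48/6.80)^(-1.5) = (0.2176)^(-1.5) = 9.85.
Selectivity toward P rises as C_A falls — low-concentration operation is favoured.

9.85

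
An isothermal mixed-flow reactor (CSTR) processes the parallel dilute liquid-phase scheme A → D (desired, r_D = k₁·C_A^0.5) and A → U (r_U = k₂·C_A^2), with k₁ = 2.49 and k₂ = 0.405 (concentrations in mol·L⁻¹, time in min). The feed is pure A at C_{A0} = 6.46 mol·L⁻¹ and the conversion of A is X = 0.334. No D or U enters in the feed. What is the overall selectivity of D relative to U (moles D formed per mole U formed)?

Exit C_A = C_{A0}(1−X) = 6.46×0.666 = 4.302 mol·L⁻¹.
Rates in a CSTR are evaluated at the outlet concentration: r_D = 2.49×4.302^0.5 = 5.165, r_U = 0.405×4.302^2 = 7.497.
Overall selectivity = C_D/C_U = r_Dτ/(r_Uτ) = r_D/r_U = 0.689.

0.689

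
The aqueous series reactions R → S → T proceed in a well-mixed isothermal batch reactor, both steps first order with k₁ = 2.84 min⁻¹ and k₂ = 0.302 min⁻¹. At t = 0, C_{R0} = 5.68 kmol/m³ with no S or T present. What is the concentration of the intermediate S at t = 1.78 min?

3.67 kmol/m³

The intermediate concentration in a first-order A→B→C sequence is C_S = k₁C_{R0}(e^(−k₁t) − e^(−k₂t))/(k₂−k₁).
e^(−k₁t) = e^(−2.84×1.78) = e^(−5.055) = 0.006376; e^(−k₂t) = e^(−0.5376) = 0.5842.
C_S = 2.84×5.68/(0.302−2.84) × (0.006376−0.5842) = (-6.356)×(-0.5778) = 3.672 kmol/m³.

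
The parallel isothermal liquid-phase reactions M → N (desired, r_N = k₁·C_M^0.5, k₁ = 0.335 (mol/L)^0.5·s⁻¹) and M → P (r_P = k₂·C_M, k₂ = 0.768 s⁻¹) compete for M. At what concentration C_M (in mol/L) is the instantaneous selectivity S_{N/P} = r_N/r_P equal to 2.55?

0.0293 mol/L

S_{N/P} = (k₁/k₂)·C_M^-0.5 ⇒ C_M = (S·k₂/k₁)^(-2).
= (2.55×0.768/0.335)^(-2) = (5.846)^(-2) = 0.0293 mol/L.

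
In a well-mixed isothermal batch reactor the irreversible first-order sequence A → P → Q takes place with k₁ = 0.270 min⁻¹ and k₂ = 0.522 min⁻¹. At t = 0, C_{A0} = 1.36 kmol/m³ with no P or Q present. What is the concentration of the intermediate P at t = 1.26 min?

0.282 kmol/m³

For first-order series with pure A initially, C_P(t) = k₁C_{A0}/(k₂−k₁)·(e^(−k₁t) − e^(−k₂t)).
e^(−k₁t) = e^(−0.270×1.26) = e^(−0.3402) = 0.7116; e^(−k₂t) = e^(−0.6577) = 0.5180.
C_P = 0.270×1.36/(0.522−0.270) × (0.7116−0.5180) = 1.457×0.1936 = 0.2821 kmol/m³.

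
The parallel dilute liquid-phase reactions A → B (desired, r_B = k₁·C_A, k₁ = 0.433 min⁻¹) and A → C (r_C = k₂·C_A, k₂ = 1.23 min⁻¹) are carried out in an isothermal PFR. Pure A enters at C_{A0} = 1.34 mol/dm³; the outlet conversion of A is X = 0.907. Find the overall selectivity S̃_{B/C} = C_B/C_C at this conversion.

C_A = C_{A0}(1−X) = 0.1246 mol/dm³.
Both paths are first order in A, so the instantaneous fraction to B is constant: dC_B/d(−C_A) = k₁/(k₁+k₂) = 0.2604.
C_B = 0.2604·(C_{A0}−C_A) = 0.2604×1.215 = 0.316 mol/dm³.
C_C = (C_{A0}−C_A)−C_B = 0.8989 mol/dm³; S̃_{B/C} = 0.3165/0.8989 = 0.352.

0.352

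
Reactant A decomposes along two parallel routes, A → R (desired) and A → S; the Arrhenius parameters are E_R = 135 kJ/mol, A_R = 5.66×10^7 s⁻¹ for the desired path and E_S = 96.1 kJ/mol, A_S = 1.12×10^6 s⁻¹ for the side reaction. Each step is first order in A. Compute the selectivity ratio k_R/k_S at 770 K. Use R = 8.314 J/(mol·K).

0.116

With equal orders, S_{R/S} = k_R/k_S = (A_R/A_S)·exp[(E_S−E_R)/(RT)].
(E_S−E_R)/(RT) = (96.1−135)×10³/(8.314×770) = -38900/6402 = -6.076.
k_R/k_S = (5.66×10^7/1.12×10^6)·exp(-6.076) = 50.54 × 0.002296 = 0.116.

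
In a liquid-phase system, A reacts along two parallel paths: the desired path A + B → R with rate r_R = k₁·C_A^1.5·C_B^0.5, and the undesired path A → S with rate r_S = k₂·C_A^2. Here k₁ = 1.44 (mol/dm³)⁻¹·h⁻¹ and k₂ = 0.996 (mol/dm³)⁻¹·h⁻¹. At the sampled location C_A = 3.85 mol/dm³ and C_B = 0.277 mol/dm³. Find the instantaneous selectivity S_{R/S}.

0.388

S_{R/S} = r_R/r_S = (k₁·C_A^1.5·C_B^0.5)/(k₂·C_A^2) = (k₁/k₂)·C_A^-0.5·C_B^0.5.
= (1.44×3.850^1.5×0.2770^0.5) / (0.996×3.850^2) = 5.725/14.76 = 0.388.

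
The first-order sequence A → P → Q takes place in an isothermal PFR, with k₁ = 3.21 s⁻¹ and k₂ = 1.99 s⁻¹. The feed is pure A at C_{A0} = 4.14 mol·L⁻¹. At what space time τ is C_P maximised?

Setting dC_P/dτ = 0 gives τ_opt = ln(k₂/k₁)/(k₂−k₁).
= ln(1.99/3.21)/(1.99−3.21) = ln(0.6199)/-1.220 = -0.4781/-1.220 = 0.392 s.

0.392 s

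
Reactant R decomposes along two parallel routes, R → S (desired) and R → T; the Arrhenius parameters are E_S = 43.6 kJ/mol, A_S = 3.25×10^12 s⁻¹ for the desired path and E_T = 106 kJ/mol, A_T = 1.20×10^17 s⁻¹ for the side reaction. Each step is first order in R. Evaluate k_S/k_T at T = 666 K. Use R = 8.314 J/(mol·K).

k_S/k_T = (A_S/A_T)·exp[−(E_S−E_T)/(RT)] = (A_S/A_T)·exp[(E_T−E_S)/(RT)].
(E_T−E_S)/(RT) = (106−43.6)×10³/(8.314×666) = 62400/5537 = 11.27.
k_S/k_T = (3.25×10^12/1.20×10^17)·exp(11.27) = 2.708×10^-5 × 78385 = 2.12.
Since E_S < E_T, lowering the temperature improves selectivity toward S.

2.12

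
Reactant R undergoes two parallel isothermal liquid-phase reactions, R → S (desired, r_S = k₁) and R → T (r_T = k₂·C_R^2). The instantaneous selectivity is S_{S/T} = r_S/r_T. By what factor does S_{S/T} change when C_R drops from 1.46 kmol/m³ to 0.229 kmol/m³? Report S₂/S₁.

S_{S/T} = (k₁/k₂)·C_R^-2, so S₂/S₁ = (C_{R,2}/C_{R,1})^-2.
= (0.229/1.46)^(-2) = (0.1568)^(-2) = 40.6.
Selectivity toward S rises as C_R falls — low-concentration operation is favoured.

40.6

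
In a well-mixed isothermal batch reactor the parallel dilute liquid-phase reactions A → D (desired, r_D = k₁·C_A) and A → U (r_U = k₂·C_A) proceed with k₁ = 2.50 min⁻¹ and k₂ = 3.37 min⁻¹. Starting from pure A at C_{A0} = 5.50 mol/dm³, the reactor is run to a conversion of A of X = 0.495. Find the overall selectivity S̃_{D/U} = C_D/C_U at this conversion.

C_A = C_{A0}(1−X) = 2.777 mol/dm³.
Both paths are first order in A, so the instantaneous fraction to D is constant: dC_D/d(−C_A) = k₁/(k₁+k₂) = 0.4259.
C_D = 0.4259·(C_{A0}−C_A) = 0.4259×2.723 = 1.16 mol/dm³.
C_U = (C_{A0}−C_A)−C_D = 1.563 mol/dm³; S̃_{D/U} = 1.159/1.563 = 0.742.

0.742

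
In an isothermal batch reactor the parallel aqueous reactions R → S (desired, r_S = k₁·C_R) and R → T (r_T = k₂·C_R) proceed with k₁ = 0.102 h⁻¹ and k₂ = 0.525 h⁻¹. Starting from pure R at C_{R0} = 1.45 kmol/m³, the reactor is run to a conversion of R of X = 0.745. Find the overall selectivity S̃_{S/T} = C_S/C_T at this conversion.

0.194

C_R = C_{R0}(1−X) = 0.3697 kmol/m³.
Both paths are first order in R, so the instantaneous fraction to S is constant: dC_S/d(−C_R) = k₁/(k₁+k₂) = 0.1627.
C_S = 0.1627·(C_{R0}−C_R) = 0.1627×1.080 = 0.176 kmol/m³.
C_T = (C_{R0}−C_R)−C_S = 0.9045 kmol/m³; S̃_{S/T} = 0.1757/0.9045 = 0.194.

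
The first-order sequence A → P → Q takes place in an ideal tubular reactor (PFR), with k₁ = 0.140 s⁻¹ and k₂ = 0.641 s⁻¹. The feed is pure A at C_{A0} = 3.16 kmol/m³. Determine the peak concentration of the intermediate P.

At the optimum, C_{P,max}/C_{A0} = (k₁/k₂)^[k₂/(k₂−k₁)].
= (0.140/0.641)^(0.641/(0.641−0.140)) = (0.2184)^(1.279) = 0.1428.
C_{P,max} = 0.1428×3.16 = 0.451 kmol/m³.

0.451 kmol/m³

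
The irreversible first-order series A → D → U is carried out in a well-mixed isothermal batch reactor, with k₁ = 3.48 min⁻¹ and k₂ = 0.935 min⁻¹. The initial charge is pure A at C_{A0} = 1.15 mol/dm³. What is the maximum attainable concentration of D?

0.710 mol/dm³

For a first-order series the maximum intermediate yield is C_{D,max}/C_{A0} = (k₁/k₂)^[k₂/(k₂−k₁)].
= (3.48/0.935)^(0.935/(0.935−3.48)) = (3.722)^(-0.3674) = 0.6170.
C_{D,max} = 0.6170×1.15 = 0.710 mol/dm³.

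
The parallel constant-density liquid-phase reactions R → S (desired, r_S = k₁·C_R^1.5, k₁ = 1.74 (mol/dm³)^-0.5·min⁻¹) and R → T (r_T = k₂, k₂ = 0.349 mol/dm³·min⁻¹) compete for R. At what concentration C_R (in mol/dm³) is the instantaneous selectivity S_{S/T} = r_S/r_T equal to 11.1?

S_{S/T} = (k₁/k₂)·C_R^1.5 ⇒ C_R = (S·k₂/k₁)^(1/1.5).
= (11.1×0.349/1.74)^(0.6667) = (2.226)^(0.6667) = 1.71 mol/dm³.

1.71 mol/dm³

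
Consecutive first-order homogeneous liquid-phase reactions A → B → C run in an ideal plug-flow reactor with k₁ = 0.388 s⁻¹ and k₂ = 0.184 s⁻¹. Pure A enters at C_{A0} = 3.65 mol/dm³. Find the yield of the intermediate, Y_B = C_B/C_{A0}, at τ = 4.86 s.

0.489

Solving the coupled first-order balances gives C_B(τ) = [k₁/(k₂−k₁)]·C_{A0}·(e^(−k₁τ) − e^(−k₂τ)).
e^(−k₁τ) = e^(−0.388×4.86) = e^(−1.886) = 0.1517; e^(−k₂τ) = e^(−0.8942) = 0.4089.
C_B = 0.388×3.65/(0.184−0.388) × (0.1517−0.4089) = (-6.942)×(-0.2572) = 1.785 mol/dm³.
Y_B = C_B/C_{A0} = 1.785/3.65 = 0.489.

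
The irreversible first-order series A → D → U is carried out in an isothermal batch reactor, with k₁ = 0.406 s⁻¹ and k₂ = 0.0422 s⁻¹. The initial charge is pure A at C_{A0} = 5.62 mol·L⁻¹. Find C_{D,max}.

4.32 mol·L⁻¹

Evaluating C_D at t_opt = ln(k₂/k₁)/(k₂−k₁) gives C_{D,max}/C_{A0} = (k₁/k₂)^[k₂/(k₂−k₁)].
= (0.406/0.0422)^(0.0422/(0.0422−0.406)) = (9.621)^(-0.1160) = 0.7690.
C_{D,max} = 0.7690×5.62 = 4.32 mol·L⁻¹.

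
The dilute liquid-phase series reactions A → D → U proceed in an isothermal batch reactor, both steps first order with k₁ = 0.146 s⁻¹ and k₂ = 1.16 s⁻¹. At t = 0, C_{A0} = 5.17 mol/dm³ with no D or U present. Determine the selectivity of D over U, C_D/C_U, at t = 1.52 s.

Solving the coupled first-order balances gives C_D(t) = [k₁/(k₂−k₁)]·C_{A0}·(e^(−k₁t) − e^(−k₂t)).
e^(−k₁t) = e^(−0.146×1.52) = e^(−0.2219) = 0.8010; e^(−k₂t) = e^(−1.763) = 0.1715.
C_D = 0.146×5.17/(1.16−0.146) × (0.8010−0.1715) = 0.7444×0.6295 = 0.4686 mol/dm³.
C_A = C_{A0}e^(−k₁t) = 4.141 mol/dm³, so C_U = C_{A0}−C_A−C_D = 0.5603 mol/dm³; C_D/C_U = 0.836.

0.836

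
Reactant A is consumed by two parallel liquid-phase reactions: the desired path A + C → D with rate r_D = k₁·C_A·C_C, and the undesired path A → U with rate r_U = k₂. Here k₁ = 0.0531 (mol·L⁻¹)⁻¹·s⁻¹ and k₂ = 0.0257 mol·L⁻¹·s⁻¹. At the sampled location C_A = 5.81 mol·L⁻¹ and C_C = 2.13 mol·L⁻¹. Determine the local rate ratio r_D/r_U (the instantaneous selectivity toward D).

25.6

S_{D/U} = r_D/r_U = (k₁·C_A·C_C)/(k₂) = (k₁/k₂)·C_A·C_C.
= (0.0531×5.810×2.130) / (0.0257) = 0.6571/0.02570 = 25.6.
Since the desired path is higher order in A, keeping C_A high (PFR or concentrated feed) favours D.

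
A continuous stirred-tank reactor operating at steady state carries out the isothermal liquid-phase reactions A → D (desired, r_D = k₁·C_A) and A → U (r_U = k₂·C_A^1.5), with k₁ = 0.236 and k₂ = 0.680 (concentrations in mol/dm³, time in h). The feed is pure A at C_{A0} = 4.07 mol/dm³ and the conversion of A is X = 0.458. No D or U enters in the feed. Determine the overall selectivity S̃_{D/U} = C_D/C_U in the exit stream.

Exit C_A = C_{A0}(1−X) = 4.07×0.542 = 2.206 mol/dm³.
A CSTR operates uniformly at the exit composition, giving r_D = 0.5206 and r_U = 2.228 (each k·C_A^n at C_A = 2.206).
Overall selectivity = C_D/C_U = r_Dτ/(r_Uτ) = r_D/r_U = 0.234.

0.234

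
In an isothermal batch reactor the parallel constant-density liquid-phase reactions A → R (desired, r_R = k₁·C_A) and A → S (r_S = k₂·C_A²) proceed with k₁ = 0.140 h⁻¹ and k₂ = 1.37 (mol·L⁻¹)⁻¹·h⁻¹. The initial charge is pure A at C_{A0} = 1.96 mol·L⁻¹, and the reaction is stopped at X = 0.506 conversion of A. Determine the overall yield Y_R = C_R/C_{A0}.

0.0342

C_A = C_{A0}(1−X) = 0.9682 mol·L⁻¹.
Along a PFR/batch, dC_R/dC_A = −r_R/(r_R+r_S) = −k₁/(k₁+k₂·C_A).
Integrating from C_{A0} to C_A: C_R = (0.140/1.37)·ln[(0.140+1.37·1.96)/(0.140+1.37·0.968)] = 0.1022·ln(2.825/1.466) = 0.06701 mol·L⁻¹.
Y_R = C_R/C_{A0} = 0.06701/1.96 = 0.0342.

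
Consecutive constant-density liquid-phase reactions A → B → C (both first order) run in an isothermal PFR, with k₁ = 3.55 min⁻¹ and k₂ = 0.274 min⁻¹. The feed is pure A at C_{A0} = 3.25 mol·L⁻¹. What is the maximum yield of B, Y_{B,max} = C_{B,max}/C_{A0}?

At the optimum, C_{B,max}/C_{A0} = (k₁/k₂)^[k₂/(k₂−k₁)].
= (3.55/0.274)^(0.274/(0.274−3.55)) = (12.96)^(-0.08364) = 0.8071.

0.807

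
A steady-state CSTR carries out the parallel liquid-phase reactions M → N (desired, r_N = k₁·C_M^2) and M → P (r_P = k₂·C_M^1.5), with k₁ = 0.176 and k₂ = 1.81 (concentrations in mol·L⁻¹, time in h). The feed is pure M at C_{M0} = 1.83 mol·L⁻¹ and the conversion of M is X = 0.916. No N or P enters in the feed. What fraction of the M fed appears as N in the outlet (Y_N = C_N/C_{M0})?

Exit C_M = C_{M0}(1−X) = 1.83×0.0840 = 0.1537 mol·L⁻¹.
In a CSTR the entire volume is at exit conditions, so r_N = 0.176×0.1537^2 = 0.004159 and r_P = 1.81×0.1537^1.5 = 0.1091.
Fraction of consumed M going to N: r_N/(r_N+r_P) = 0.03672.
C_N = 0.03672·C_{M0}·X = 0.03672×1.83×0.916 = 0.0616 mol·L⁻¹; Y_N = C_N/C_{M0} = 0.0336.

0.0336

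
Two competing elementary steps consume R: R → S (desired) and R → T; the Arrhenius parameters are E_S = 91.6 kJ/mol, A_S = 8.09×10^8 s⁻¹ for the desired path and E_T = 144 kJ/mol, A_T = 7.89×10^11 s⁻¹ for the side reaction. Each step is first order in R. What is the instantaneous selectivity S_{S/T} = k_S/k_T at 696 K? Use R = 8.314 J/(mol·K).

Since both paths have the same order in R, the concentration cancels and S_{S/T} = k_S/k_T = (A_S/A_T)·exp[(E_T−E_S)/(RT)].
(E_T−E_S)/(RT) = (144−91.6)×10³/(8.314×696) = 52400/5787 = 9.055.
k_S/k_T = (8.09×10^8/7.89×10^11)·exp(9.055) = 0.001025 × 8565 = 8.78.
Since E_S < E_T, lowering the temperature improves selectivity toward S.

8.78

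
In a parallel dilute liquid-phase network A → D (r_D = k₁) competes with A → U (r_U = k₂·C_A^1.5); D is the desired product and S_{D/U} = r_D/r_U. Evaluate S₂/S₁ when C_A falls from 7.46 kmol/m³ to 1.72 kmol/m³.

9.03

S_{D/U} = (k₁/k₂)·C_A^-1.5, so S₂/S₁ = (C_{A,2}/C_{A,1})^-1.5.
= (1.72/7.46)^(-1.5) = (0.2306)^(-1.5) = 9.03.
Selectivity toward D rises as C_A falls — low-concentration operation is favoured.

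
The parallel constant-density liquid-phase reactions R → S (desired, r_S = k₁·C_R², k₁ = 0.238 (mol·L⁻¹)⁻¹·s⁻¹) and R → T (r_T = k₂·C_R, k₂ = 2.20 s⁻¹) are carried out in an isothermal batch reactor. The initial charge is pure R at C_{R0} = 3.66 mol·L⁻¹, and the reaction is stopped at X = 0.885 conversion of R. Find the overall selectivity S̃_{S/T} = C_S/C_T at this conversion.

0.212

C_R = C_{R0}(1−X) = 0.4209 mol·L⁻¹.
Along a PFR/batch, dC_T/dC_R = −r_T/(r_S+r_T) = −k₂/(k₂+k₁·C_R).
Integrating from C_{R0} to C_R: C_T = (2.20/0.238)·ln[(2.20+0.238·3.66)/(2.20+0.238·0.421)] = 9.244·ln(3.071/2.300) = 2.672 mol·L⁻¹.
Then C_S = (C_{R0}−C_R) − C_T = 3.239 − 2.672 = 0.5673 mol·L⁻¹.
S̃_{S/T} = C_S/C_T = 0.5673/2.672 = 0.212.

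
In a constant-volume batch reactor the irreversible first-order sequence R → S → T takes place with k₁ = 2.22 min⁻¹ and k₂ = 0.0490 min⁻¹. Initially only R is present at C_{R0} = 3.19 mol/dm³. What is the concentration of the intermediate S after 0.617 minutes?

For first-order series with pure R initially, C_S(t) = k₁C_{R0}/(k₂−k₁)·(e^(−k₁t) − e^(−k₂t)).
e^(−k₁t) = e^(−2.22×0.617) = e^(−1.370) = 0.2542; e^(−k₂t) = e^(−0.03023) = 0.9702.
C_S = 2.22×3.19/(0.0490−2.22) × (0.2542−0.9702) = (-3.262)×(-0.7160) = 2.336 mol/dm³.

2.34 mol/dm³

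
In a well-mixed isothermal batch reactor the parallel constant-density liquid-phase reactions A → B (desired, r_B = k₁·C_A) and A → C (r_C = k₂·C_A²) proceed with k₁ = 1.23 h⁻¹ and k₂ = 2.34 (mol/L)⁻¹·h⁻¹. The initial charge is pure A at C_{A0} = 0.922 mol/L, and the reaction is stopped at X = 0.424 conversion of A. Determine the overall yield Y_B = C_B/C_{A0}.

0.179

C_A = C_{A0}(1−X) = 0.5311 mol/L.
Along a PFR/batch, dC_B/dC_A = −r_B/(r_B+r_C) = −k₁/(k₁+k₂·C_A).
Integrating from C_{A0} to C_A: C_B = (1.23/2.34)·ln[(1.23+2.34·0.922)/(1.23+2.34·0.531)] = 0.5256·ln(3.387/2.473) = 0.1655 mol/L.
Y_B = C_B/C_{A0} = 0.1655/0.922 = 0.179.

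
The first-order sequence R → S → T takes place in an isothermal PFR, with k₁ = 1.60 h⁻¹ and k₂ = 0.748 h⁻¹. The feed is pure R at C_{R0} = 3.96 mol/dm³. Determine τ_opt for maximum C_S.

The intermediate peaks when r₁ = r₂, i.e. k₁e^(−k₁τ) = k₂e^(−k₂τ), giving τ_opt = ln(k₂/k₁)/(k₂−k₁).
= ln(0.748/1.60)/(0.748−1.60) = ln(0.4675)/-0.8520 = -0.7604/-0.8520 = 0.892 h.

0.892 h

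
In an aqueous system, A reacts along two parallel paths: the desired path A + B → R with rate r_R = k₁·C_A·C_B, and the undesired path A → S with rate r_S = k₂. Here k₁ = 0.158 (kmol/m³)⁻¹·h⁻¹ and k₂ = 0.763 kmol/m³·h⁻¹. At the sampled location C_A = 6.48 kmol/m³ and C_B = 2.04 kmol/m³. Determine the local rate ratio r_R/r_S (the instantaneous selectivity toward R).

2.74

S_{R/S} = r_R/r_S = (k₁·C_A·C_B)/(k₂) = (k₁/k₂)·C_A·C_B.
= (0.158×6.480×2.040) / (0.763) = 2.089/0.7630 = 2.74.
Since the desired path is higher order in A, keeping C_A high (PFR or concentrated feed) favours R.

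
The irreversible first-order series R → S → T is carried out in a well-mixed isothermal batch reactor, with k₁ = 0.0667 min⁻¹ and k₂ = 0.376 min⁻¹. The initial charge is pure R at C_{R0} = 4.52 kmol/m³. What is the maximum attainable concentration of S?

For a first-order series the maximum intermediate yield is C_{S,max}/C_{R0} = (k₁/k₂)^[k₂/(k₂−k₁)].
= (0.0667/0.376)^(0.376/(0.376−0.0667)) = (0.1774)^(1.216) = 0.1222.
C_{S,max} = 0.1222×4.52 = 0.552 kmol/m³.

0.552 kmol/m³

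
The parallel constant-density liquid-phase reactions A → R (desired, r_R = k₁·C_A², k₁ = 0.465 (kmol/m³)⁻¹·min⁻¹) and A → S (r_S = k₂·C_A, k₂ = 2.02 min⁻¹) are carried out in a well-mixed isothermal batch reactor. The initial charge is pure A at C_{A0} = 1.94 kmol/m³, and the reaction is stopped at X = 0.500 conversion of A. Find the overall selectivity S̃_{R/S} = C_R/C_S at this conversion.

0.332

C_A = C_{A0}(1−X) = 0.9700 kmol/m³.
Along a PFR/batch, dC_S/dC_A = −r_S/(r_R+r_S) = −k₂/(k₂+k₁·C_A).
Integrating from C_{A0} to C_A: C_S = (2.02/0.465)·ln[(2.02+0.465·1.94)/(2.02+0.465·0.970)] = 4.344·ln(2.922/2.471) = 0.7283 kmol/m³.
Then C_R = (C_{A0}−C_A) − C_S = 0.9700 − 0.7283 = 0.2417 kmol/m³.
S̃_{R/S} = C_R/C_S = 0.2417/0.7283 = 0.332.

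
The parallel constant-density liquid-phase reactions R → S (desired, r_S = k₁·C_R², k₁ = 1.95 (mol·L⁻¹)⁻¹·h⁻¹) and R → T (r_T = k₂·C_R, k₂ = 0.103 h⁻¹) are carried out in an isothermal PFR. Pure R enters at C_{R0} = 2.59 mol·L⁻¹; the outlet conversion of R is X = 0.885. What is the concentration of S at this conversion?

C_R = C_{R0}(1−X) = 0.2978 mol·L⁻¹.
Along a PFR/batch, dC_T/dC_R = −r_T/(r_S+r_T) = −k₂/(k₂+k₁·C_R).
Integrating from C_{R0} to C_R: C_T = (0.103/1.95)·ln[(0.103+1.95·2.59)/(0.103+1.95·0.298)] = 0.05282·ln(5.153/0.6838) = 0.1067 mol·L⁻¹.
Then C_S = (C_{R0}−C_R) − C_T = 2.292 − 0.1067 = 2.185 mol·L⁻¹.

2.19 mol·L⁻¹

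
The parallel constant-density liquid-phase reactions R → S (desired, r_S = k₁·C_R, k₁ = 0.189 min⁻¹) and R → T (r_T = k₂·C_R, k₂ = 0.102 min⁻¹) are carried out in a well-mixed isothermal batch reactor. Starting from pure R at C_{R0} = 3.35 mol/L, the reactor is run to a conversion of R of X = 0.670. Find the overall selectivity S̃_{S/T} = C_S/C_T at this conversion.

1.85

C_R = C_{R0}(1−X) = 1.105 mol/L.
Both paths are first order in R, so the instantaneous fraction to S is constant: dC_S/d(−C_R) = k₁/(k₁+k₂) = 0.6495.
C_S = 0.6495·(C_{R0}−C_R) = 0.6495×2.245 = 1.46 mol/L.
C_T = (C_{R0}−C_R)−C_S = 0.7867 mol/L; S̃_{S/T} = 1.458/0.7867 = 1.85.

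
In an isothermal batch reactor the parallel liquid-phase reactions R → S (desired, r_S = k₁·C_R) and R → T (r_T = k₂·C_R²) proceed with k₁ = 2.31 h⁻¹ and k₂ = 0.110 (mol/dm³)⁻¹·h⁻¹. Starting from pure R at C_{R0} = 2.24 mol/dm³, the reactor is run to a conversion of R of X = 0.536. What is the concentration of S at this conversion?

1.11 mol/dm³

C_R = C_{R0}(1−X) = 1.039 mol/dm³.
Along a PFR/batch, dC_S/dC_R = −r_S/(r_S+r_T) = −k₁/(k₁+k₂·C_R).
Integrating from C_{R0} to C_R: C_S = (2.31/0.110)·ln[(2.31+0.110·2.24)/(2.31+0.110·1.04)] = 21.00·ln(2.556/2.424) = 1.114 mol/dm³.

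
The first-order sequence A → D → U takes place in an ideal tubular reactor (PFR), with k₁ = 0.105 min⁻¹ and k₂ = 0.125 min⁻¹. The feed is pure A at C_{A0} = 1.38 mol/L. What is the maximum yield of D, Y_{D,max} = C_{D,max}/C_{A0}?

For a first-order series the maximum intermediate yield is C_{D,max}/C_{A0} = (k₁/k₂)^[k₂/(k₂−k₁)].
= (0.105/0.125)^(0.125/(0.125−0.105)) = (0.8400)^(6.250) = 0.3363.

0.336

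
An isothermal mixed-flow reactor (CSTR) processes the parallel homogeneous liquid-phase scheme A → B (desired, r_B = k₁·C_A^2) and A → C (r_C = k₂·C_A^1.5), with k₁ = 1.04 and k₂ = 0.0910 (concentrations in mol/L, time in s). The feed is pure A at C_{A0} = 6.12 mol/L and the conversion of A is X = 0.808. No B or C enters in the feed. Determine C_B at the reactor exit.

Exit C_A = C_{A0}(1−X) = 6.12×0.192 = 1.175 mol/L.
A CSTR operates uniformly at the exit composition, giving r_B = 1.436 and r_C = 0.1159 (each k·C_A^n at C_A = 1.175).
Fraction of consumed A going to B: r_B/(r_B+r_C) = 0.9253.
C_B = 0.9253·C_{A0}·X = 0.9253×6.12×0.808 = 4.58 mol/L.

4.58 mol/L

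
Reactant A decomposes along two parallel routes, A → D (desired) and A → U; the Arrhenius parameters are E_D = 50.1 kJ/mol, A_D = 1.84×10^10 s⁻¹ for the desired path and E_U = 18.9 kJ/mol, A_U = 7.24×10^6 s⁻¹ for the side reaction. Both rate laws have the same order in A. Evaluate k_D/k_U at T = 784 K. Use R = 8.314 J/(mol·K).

21.2

k_D/k_U = (A_D/A_U)·exp[−(E_D−E_U)/(RT)] = (A_D/A_U)·exp[(E_U−E_D)/(RT)].
(E_U−E_D)/(RT) = (18.9−50.1)×10³/(8.314×784) = -31200/6518 = -4.787.
k_D/k_U = (1.84×10^10/7.24×10^6)·exp(-4.787) = 2541 × 0.008341 = 21.2.
Since E_D > E_U, raising the temperature improves selectivity toward D.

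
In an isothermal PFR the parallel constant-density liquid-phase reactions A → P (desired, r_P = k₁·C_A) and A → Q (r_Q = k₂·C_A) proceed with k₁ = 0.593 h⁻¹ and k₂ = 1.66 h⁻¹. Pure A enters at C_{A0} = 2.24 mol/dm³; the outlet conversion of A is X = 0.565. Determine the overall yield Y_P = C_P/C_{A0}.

C_A = C_{A0}(1−X) = 0.9744 mol/dm³.
Both paths are first order in A, so the instantaneous fraction to P is constant: dC_P/d(−C_A) = k₁/(k₁+k₂) = 0.2632.
C_P = 0.2632·(C_{A0}−C_A) = 0.2632×1.266 = 0.333 mol/dm³.
Y_P = C_P/C_{A0} = 0.3331/2.24 = 0.149.

0.149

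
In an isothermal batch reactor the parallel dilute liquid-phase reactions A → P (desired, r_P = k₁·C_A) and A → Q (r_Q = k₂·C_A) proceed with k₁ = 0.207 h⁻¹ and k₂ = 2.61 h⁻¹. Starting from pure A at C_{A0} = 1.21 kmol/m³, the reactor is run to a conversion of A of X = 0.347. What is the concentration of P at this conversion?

0.0309 kmol/m³

C_A = C_{A0}(1−X) = 0.7901 kmol/m³.
Both paths are first order in A, so the instantaneous fraction to P is constant: dC_P/d(−C_A) = k₁/(k₁+k₂) = 0.07348.
C_P = 0.07348·(C_{A0}−C_A) = 0.07348×0.4199 = 0.0309 kmol/m³.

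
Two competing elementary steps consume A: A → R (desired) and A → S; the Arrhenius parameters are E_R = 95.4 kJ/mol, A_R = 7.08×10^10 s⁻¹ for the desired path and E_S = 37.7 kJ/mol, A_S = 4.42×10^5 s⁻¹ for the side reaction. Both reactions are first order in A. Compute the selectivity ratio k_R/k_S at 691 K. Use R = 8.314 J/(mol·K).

With equal orders, S_{R/S} = k_R/k_S = (A_R/A_S)·exp[(E_S−E_R)/(RT)].
(E_S−E_R)/(RT) = (37.7−95.4)×10³/(8.314×691) = -57700/5745 = -10.04.
k_R/k_S = (7.08×10^10/4.42×10^5)·exp(-10.04) = 1.602×10^5 × 4.346×10^-5 = 6.96.

6.96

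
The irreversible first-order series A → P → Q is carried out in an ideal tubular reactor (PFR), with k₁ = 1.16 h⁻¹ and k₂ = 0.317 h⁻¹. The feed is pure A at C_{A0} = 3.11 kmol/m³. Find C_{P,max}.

For a first-order series the maximum intermediate yield is C_{P,max}/C_{A0} = (k₁/k₂)^[k₂/(k₂−k₁)].
= (1.16/0.317)^(0.317/(0.317−1.16)) = (3.659)^(-0.3760) = 0.6140.
C_{P,max} = 0.6140×3.11 = 1.91 kmol/m³.

1.91 kmol/m³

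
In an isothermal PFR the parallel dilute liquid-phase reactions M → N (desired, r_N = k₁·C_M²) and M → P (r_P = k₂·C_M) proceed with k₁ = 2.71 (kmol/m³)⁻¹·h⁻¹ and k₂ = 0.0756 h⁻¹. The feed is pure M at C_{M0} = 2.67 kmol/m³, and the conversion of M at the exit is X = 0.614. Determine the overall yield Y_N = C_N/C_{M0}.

0.604

C_M = C_{M0}(1−X) = 1.031 kmol/m³.
Along a PFR/batch, dC_P/dC_M = −r_P/(r_N+r_P) = −k₂/(k₂+k₁·C_M).
Integrating from C_{M0} to C_M: C_P = (0.0756/2.71)·ln[(0.0756+2.71·2.67)/(0.0756+2.71·1.03)] = 0.02790·ln(7.311/2.869) = 0.02610 kmol/m³.
Then C_N = (C_{M0}−C_M) − C_P = 1.639 − 0.02610 = 1.613 kmol/m³.
Y_N = C_N/C_{M0} = 1.613/2.67 = 0.604.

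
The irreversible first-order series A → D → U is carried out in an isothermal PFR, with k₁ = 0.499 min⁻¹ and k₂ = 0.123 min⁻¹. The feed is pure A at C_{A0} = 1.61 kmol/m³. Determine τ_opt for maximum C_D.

For first-order series the maximum of C_D occurs at τ_opt = ln(k₂/k₁)/(k₂−k₁).
= ln(0.123/0.499)/(0.123−0.499) = ln(0.2465)/-0.3760 = -1.400/-0.3760 = 3.72 min.

3.72 min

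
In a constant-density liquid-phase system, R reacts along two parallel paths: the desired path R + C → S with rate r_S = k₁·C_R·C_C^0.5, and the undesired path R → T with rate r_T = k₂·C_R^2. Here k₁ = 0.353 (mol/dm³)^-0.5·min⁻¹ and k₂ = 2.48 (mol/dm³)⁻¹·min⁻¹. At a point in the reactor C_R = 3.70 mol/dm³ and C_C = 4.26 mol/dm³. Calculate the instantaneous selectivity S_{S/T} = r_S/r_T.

0.0794

S_{S/T} = r_S/r_T = (k₁·C_R·C_C^0.5)/(k₂·C_R^2) = (k₁/k₂)·C_R⁻¹·C_C^0.5.
= (0.353×3.700×4.260^0.5) / (2.48×3.700^2) = 2.696/33.95 = 0.0794.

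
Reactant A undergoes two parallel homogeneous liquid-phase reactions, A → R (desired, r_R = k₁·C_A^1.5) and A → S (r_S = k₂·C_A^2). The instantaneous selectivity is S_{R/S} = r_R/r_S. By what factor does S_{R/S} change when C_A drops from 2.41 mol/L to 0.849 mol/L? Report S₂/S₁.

S_{R/S} = (k₁/k₂)·C_A^-0.5, so S₂/S₁ = (C_{A,2}/C_{A,1})^-0.5.
= (0.849/2.41)^(-0.5) = (0.3523)^(-0.5) = 1.68.
Selectivity toward R rises as C_A falls — low-concentration operation is favoured.

1.68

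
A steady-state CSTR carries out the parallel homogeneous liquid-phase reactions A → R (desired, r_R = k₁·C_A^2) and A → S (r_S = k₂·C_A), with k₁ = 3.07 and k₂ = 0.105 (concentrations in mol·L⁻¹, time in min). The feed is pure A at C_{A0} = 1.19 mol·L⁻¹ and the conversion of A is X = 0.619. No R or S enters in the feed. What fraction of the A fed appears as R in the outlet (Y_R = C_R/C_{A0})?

0.576

Exit C_A = C_{A0}(1−X) = 1.19×0.381 = 0.4534 mol·L⁻¹.
A CSTR operates uniformly at the exit composition, giving r_R = 0.6311 and r_S = 0.04761 (each k·C_A^n at C_A = 0.4534).
Fraction of consumed A going to R: r_R/(r_R+r_S) = 0.9299.
C_R = 0.9299·C_{A0}·X = 0.9299×1.19×0.619 = 0.685 mol·L⁻¹; Y_R = C_R/C_{A0} = 0.576.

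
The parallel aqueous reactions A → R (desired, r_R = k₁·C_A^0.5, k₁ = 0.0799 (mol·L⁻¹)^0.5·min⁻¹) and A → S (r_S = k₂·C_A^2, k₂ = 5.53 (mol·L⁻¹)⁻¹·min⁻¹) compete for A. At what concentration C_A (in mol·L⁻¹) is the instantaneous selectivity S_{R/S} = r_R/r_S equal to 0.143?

0.217 mol·L⁻¹

S_{R/S} = (k₁/k₂)·C_A^-1.5 ⇒ C_A = (S·k₂/k₁)^(1/(-1.5)).
= (0.143×5.53/0.0799)^(-0.6667) = (9.897)^(-0.6667) = 0.217 mol·L⁻¹.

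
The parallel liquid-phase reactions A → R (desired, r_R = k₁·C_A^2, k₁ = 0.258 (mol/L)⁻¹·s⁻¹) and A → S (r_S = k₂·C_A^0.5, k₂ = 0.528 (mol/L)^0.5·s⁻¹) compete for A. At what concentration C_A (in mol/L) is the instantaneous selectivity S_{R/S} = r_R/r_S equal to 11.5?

8.21 mol/L

S_{R/S} = (k₁/k₂)·C_A^1.5 ⇒ C_A = (S·k₂/k₁)^(1/1.5).
= (11.5×0.528/0.258)^(0.6667) = (23.53)^(0.6667) = 8.21 mol/L.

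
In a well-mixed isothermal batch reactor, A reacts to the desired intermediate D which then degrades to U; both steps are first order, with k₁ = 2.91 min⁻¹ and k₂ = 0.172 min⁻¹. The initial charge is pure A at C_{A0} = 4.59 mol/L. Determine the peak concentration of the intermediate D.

Evaluating C_D at t_opt = ln(k₂/k₁)/(k₂−k₁) gives C_{D,max}/C_{A0} = (k₁/k₂)^[k₂/(k₂−k₁)].
= (2.91/0.172)^(0.172/(0.172−2.91)) = (16.92)^(-0.06282) = 0.8372.
C_{D,max} = 0.8372×4.59 = 3.84 mol/L.

3.84 mol/L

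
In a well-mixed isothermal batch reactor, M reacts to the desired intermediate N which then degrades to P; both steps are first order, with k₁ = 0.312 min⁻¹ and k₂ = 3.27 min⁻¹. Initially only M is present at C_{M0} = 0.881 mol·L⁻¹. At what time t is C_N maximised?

0.794 min

The intermediate peaks when r₁ = r₂, i.e. k₁e^(−k₁t) = k₂e^(−k₂t), giving t_opt = ln(k₂/k₁)/(k₂−k₁).
= ln(3.27/0.312)/(3.27−0.312) = ln(10.48)/2.958 = 2.350/2.958 = 0.794 min.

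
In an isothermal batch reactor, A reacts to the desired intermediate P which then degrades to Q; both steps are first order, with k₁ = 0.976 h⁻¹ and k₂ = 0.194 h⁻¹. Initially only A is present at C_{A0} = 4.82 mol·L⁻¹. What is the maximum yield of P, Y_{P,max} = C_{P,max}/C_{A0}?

0.670

Evaluating C_P at t_opt = ln(k₂/k₁)/(k₂−k₁) gives C_{P,max}/C_{A0} = (k₁/k₂)^[k₂/(k₂−k₁)].
= (0.976/0.194)^(0.194/(0.194−0.976)) = (5.031)^(-0.2481) = 0.6698.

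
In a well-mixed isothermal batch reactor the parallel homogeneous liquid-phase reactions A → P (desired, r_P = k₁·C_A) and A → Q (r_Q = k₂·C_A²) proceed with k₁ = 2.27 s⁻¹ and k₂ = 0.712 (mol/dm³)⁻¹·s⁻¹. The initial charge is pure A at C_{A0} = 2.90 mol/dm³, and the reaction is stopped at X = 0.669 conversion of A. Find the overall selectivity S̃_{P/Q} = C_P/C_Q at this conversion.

1.71

C_A = C_{A0}(1−X) = 0.9599 mol/dm³.
Along a PFR/batch, dC_P/dC_A = −r_P/(r_P+r_Q) = −k₁/(k₁+k₂·C_A).
Integrating from C_{A0} to C_A: C_P = (2.27/0.712)·ln[(2.27+0.712·2.90)/(2.27+0.712·0.960)] = 3.188·ln(4.335/2.953) = 1.223 mol/dm³.
C_Q = (C_{A0}−C_A)−C_P = 0.7168 mol/dm³; S̃_{P/Q} = 1.223/0.7168 = 1.71.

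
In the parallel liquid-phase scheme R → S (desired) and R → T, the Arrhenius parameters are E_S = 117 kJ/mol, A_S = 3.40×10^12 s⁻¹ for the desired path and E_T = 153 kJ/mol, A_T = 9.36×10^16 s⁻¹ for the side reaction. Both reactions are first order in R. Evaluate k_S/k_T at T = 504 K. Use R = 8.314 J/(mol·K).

With equal orders, S_{S/T} = k_S/k_T = (A_S/A_T)·exp[(E_T−E_S)/(RT)].
(E_T−E_S)/(RT) = (153−117)×10³/(8.314×504) = 36000/4190 = 8.591.
k_S/k_T = (3.40×10^12/9.36×10^16)·exp(8.591) = 3.632×10^-5 × 5385 = 0.196.
Since E_S < E_T, lowering the temperature improves selectivity toward S.

0.196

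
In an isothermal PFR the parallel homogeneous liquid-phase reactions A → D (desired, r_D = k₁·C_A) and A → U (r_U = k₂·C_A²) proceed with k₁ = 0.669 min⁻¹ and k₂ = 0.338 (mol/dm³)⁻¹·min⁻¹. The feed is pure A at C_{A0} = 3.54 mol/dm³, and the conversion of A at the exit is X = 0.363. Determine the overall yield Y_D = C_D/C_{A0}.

0.148

C_A = C_{A0}(1−X) = 2.255 mol/dm³.
Along a PFR/batch, dC_D/dC_A = −r_D/(r_D+r_U) = −k₁/(k₁+k₂·C_A).
Integrating from C_{A0} to C_A: C_D = (0.669/0.338)·ln[(0.669+0.338·3.54)/(0.669+0.338·2.25)] = 1.979·ln(1.866/1.431) = 0.5246 mol/dm³.
Y_D = C_D/C_{A0} = 0.5246/3.54 = 0.148.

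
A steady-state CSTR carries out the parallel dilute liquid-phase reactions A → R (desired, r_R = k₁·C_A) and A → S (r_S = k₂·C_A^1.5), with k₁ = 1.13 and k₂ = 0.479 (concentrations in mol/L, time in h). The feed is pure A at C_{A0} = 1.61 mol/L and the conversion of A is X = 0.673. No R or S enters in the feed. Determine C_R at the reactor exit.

0.829 mol/L

Exit C_A = C_{A0}(1−X) = 1.61×0.327 = 0.5265 mol/L.
A CSTR operates uniformly at the exit composition, giving r_R = 0.5949 and r_S = 0.1830 (each k·C_A^n at C_A = 0.5265).
Fraction of consumed A going to R: r_R/(r_R+r_S) = 0.7648.
C_R = 0.7648·C_{A0}·X = 0.7648×1.61×0.673 = 0.829 mol/L.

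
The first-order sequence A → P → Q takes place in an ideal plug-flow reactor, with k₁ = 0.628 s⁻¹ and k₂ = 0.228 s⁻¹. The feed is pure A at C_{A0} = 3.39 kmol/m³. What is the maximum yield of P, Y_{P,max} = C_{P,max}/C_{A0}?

0.561

For a first-order series the maximum intermediate yield is C_{P,max}/C_{A0} = (k₁/k₂)^[k₂/(k₂−k₁)].
= (0.628/0.228)^(0.228/(0.228−0.628)) = (2.754)^(-0.5700) = 0.5613.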